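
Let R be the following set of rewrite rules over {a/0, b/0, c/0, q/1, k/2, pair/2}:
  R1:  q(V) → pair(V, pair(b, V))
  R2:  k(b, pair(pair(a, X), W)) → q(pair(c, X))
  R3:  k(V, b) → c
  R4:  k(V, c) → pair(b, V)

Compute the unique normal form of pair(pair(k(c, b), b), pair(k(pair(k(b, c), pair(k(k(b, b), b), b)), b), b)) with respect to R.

pair(pair(c, b), pair(c, b))

1. pair(pair(k(c, b), b), pair(k(pair(k(b, c), pair(k(k(b, b), b), b)), b), b))  →  pair(pair(c, b), pair(k(pair(k(b, c), pair(k(k(b, b), b), b)), b), b))   [R3 at 1.1]
2. pair(pair(c, b), pair(k(pair(k(b, c), pair(k(k(b, b), b), b)), b), b))  →  pair(pair(c, b), pair(c, b))   [R3 at 2.1]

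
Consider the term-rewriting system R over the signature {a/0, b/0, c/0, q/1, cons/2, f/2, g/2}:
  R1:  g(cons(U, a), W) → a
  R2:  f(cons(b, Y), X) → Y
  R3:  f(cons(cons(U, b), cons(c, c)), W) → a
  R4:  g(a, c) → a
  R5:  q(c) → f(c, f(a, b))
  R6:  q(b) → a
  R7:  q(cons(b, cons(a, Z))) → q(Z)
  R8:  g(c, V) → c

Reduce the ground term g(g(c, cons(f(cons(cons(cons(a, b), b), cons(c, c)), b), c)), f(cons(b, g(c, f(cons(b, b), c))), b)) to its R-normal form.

c

1. g(g(c, cons(f(cons(cons(cons(a, b), b), cons(c, c)), b), c)), f(cons(b, g(c, f(cons(b, b), c))), b))  →  g(c, f(cons(b, g(c, f(cons(b, b), c))), b))   [R8 at 1]
2. g(c, f(cons(b, g(c, f(cons(b, b), c))), b))  →  c   [R8 at ε]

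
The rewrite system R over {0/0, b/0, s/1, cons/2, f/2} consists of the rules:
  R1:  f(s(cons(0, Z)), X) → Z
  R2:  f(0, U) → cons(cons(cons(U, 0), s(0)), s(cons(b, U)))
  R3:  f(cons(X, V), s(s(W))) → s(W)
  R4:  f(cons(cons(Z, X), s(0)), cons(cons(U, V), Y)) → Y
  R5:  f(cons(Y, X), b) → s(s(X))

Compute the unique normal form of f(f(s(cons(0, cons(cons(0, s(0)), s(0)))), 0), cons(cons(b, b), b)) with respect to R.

1. f(f(s(cons(0, cons(cons(0, s(0)), s(0)))), 0), cons(cons(b, b), b))  →  f(cons(cons(0, s(0)), s(0)), cons(cons(b, b), b))   [R1 at 1]
2. f(cons(cons(0, s(0)), s(0)), cons(cons(b, b), b))  →  b   [R4 at ε]

b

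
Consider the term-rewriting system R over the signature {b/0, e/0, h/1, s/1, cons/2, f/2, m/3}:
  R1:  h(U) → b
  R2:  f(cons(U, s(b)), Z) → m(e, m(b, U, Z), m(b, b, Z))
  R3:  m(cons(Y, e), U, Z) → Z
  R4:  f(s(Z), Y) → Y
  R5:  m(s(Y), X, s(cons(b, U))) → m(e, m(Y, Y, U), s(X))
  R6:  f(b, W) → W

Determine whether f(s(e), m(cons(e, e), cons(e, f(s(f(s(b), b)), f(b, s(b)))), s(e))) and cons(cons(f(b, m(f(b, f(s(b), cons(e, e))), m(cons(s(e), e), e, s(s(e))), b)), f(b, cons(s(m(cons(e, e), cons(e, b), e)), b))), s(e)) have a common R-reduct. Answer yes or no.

no — NF(t₁) = s(e), NF(t₂) = cons(cons(b, cons(s(e), b)), s(e))

Reduce t₁ = f(s(e), m(cons(e, e), cons(e, f(s(f(s(b), b)), f(b, s(b)))), s(e))):
1. f(s(e), m(cons(e, e), cons(e, f(s(f(s(b), b)), f(b, s(b)))), s(e)))  →  m(cons(e, e), cons(e, f(s(f(s(b), b)), f(b, s(b)))), s(e))   [R4 at ε]
2. m(cons(e, e), cons(e, f(s(f(s(b), b)), f(b, s(b)))), s(e))  →  s(e)   [R3 at ε]

Reduce t₂ = cons(cons(f(b, m(f(b, f(s(b), cons(e, e))), m(cons(s(e), e), e, s(s(e))), b)), f(b, cons(s(m(cons(e, e), cons(e, b), e)), b))), s(e)):
1. cons(cons(f(b, m(f(b, f(s(b), cons(e, e))), m(cons(s(e), e), e, s(s(e))), b)), f(b, cons(s(m(cons(e, e), cons(e, b), e)), b))), s(e))  →  cons(cons(m(f(b, f(s(b), cons(e, e))), m(cons(s(e), e), e, s(s(e))), b), f(b, cons(s(m(cons(e, e), cons(e, b), e)), b))), s(e))   [R6 at 1.1]
2. cons(cons(m(f(b, f(s(b), cons(e, e))), m(cons(s(e), e), e, s(s(e))), b), f(b, cons(s(m(cons(e, e), cons(e, b), e)), b))), s(e))  →  cons(cons(m(f(s(b), cons(e, e)), m(cons(s(e), e), e, s(s(e))), b), f(b, cons(s(m(cons(e, e), cons(e, b), e)), b))), s(e))   [R6 at 1.1.1]
3. cons(cons(m(f(s(b), cons(e, e)), m(cons(s(e), e), e, s(s(e))), b), f(b, cons(s(m(cons(e, e), cons(e, b), e)), b))), s(e))  →  cons(cons(m(cons(e, e), m(cons(s(e), e), e, s(s(e))), b), f(b, cons(s(m(cons(e, e), cons(e, b), e)), b))), s(e))   [R4 at 1.1.1]
4. cons(cons(m(cons(e, e), m(cons(s(e), e), e, s(s(e))), b), f(b, cons(s(m(cons(e, e), cons(e, b), e)), b))), s(e))  →  cons(cons(b, f(b, cons(s(m(cons(e, e), cons(e, b), e)), b))), s(e))   [R3 at 1.1]
5. cons(cons(b, f(b, cons(s(m(cons(e, e), cons(e, b), e)), b))), s(e))  →  cons(cons(b, cons(s(m(cons(e, e), cons(e, b), e)), b)), s(e))   [R6 at 1.2]
6. cons(cons(b, cons(s(m(cons(e, e), cons(e, b), e)), b)), s(e))  →  cons(cons(b, cons(s(e), b)), s(e))   [R3 at 1.2.1.1]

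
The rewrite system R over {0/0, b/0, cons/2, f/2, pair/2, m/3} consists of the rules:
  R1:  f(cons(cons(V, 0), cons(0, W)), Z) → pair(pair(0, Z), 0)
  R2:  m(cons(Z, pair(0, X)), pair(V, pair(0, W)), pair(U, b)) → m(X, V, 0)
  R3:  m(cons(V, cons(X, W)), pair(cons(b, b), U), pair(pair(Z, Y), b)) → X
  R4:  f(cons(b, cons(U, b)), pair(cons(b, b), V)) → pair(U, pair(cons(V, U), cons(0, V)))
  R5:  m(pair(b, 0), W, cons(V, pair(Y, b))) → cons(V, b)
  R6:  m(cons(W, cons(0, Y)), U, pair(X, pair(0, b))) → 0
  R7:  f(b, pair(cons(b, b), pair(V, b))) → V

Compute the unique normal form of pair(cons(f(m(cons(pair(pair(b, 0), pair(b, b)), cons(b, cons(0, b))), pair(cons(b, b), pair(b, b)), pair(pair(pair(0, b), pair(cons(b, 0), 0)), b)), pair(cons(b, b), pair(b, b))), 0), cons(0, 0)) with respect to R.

pair(cons(b, 0), cons(0, 0))

1. pair(cons(f(m(cons(pair(pair(b, 0), pair(b, b)), cons(b, cons(0, b))), pair(cons(b, b), pair(b, b)), pair(pair(pair(0, b), pair(cons(b, 0), 0)), b)), pair(cons(b, b), pair(b, b))), 0), cons(0, 0))  →  pair(cons(f(b, pair(cons(b, b), pair(b, b))), 0), cons(0, 0))   [R3 at 1.1.1]
2. pair(cons(f(b, pair(cons(b, b), pair(b, b))), 0), cons(0, 0))  →  pair(cons(b, 0), cons(0, 0))   [R7 at 1.1]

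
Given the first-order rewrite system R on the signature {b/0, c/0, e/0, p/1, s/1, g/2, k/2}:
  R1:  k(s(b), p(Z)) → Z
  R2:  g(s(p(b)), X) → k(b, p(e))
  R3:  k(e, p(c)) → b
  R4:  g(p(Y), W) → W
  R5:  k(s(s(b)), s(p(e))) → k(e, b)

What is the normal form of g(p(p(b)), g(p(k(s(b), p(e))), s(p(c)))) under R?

1. g(p(p(b)), g(p(k(s(b), p(e))), s(p(c))))  →  g(p(k(s(b), p(e))), s(p(c)))   [R4 at ε]
2. g(p(k(s(b), p(e))), s(p(c)))  →  s(p(c))   [R4 at ε]

s(p(c))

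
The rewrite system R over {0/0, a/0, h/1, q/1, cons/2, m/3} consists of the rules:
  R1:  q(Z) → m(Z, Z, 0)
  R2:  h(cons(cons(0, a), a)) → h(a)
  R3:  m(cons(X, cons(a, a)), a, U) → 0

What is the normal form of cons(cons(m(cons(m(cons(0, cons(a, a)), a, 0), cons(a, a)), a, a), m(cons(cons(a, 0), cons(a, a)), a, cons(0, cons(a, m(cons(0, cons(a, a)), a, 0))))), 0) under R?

cons(cons(0, 0), 0)

1. cons(cons(m(cons(m(cons(0, cons(a, a)), a, 0), cons(a, a)), a, a), m(cons(cons(a, 0), cons(a, a)), a, cons(0, cons(a, m(cons(0, cons(a, a)), a, 0))))), 0)  →  cons(cons(0, m(cons(cons(a, 0), cons(a, a)), a, cons(0, cons(a, m(cons(0, cons(a, a)), a, 0))))), 0)   [R3 at 1.1]
2. cons(cons(0, m(cons(cons(a, 0), cons(a, a)), a, cons(0, cons(a, m(cons(0, cons(a, a)), a, 0))))), 0)  →  cons(cons(0, 0), 0)   [R3 at 1.2]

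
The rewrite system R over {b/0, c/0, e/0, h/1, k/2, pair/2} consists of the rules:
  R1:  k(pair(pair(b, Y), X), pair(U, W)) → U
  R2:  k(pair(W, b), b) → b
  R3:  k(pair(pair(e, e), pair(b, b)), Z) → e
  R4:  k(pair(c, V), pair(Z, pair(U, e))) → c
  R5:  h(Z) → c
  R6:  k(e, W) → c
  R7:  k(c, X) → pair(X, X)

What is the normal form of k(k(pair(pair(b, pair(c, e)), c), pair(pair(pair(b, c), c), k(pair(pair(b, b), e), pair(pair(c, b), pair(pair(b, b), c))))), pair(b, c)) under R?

b

1. k(k(pair(pair(b, pair(c, e)), c), pair(pair(pair(b, c), c), k(pair(pair(b, b), e), pair(pair(c, b), pair(pair(b, b), c))))), pair(b, c))  →  k(pair(pair(b, c), c), pair(b, c))   [R1 at 1]
2. k(pair(pair(b, c), c), pair(b, c))  →  b   [R1 at ε]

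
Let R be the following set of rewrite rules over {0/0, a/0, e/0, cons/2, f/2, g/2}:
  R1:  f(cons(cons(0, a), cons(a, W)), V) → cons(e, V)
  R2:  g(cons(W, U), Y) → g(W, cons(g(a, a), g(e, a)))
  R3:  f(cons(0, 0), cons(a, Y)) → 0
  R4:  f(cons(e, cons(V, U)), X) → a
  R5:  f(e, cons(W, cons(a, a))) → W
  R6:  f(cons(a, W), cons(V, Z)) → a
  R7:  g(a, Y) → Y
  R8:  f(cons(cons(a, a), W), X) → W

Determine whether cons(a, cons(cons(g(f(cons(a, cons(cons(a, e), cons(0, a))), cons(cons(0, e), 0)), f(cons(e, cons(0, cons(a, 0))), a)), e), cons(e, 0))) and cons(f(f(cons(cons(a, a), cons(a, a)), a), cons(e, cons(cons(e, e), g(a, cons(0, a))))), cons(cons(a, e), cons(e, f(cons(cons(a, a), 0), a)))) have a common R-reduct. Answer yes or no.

yes — NF(t₁) = cons(a, cons(cons(a, e), cons(e, 0))), NF(t₂) = cons(a, cons(cons(a, e), cons(e, 0)))

Reduce t₁ = cons(a, cons(cons(g(f(cons(a, cons(cons(a, e), cons(0, a))), cons(cons(0, e), 0)), f(cons(e, cons(0, cons(a, 0))), a)), e), cons(e, 0))):
1. cons(a, cons(cons(g(f(cons(a, cons(cons(a, e), cons(0, a))), cons(cons(0, e), 0)), f(cons(e, cons(0, cons(a, 0))), a)), e), cons(e, 0)))  →  cons(a, cons(cons(g(a, f(cons(e, cons(0, cons(a, 0))), a)), e), cons(e, 0)))   [R6 at 2.1.1.1]
2. cons(a, cons(cons(g(a, f(cons(e, cons(0, cons(a, 0))), a)), e), cons(e, 0)))  →  cons(a, cons(cons(f(cons(e, cons(0, cons(a, 0))), a), e), cons(e, 0)))   [R7 at 2.1.1]
3. cons(a, cons(cons(f(cons(e, cons(0, cons(a, 0))), a), e), cons(e, 0)))  →  cons(a, cons(cons(a, e), cons(e, 0)))   [R4 at 2.1.1]

Reduce t₂ = cons(f(f(cons(cons(a, a), cons(a, a)), a), cons(e, cons(cons(e, e), g(a, cons(0, a))))), cons(cons(a, e), cons(e, f(cons(cons(a, a), 0), a)))):
1. cons(f(f(cons(cons(a, a), cons(a, a)), a), cons(e, cons(cons(e, e), g(a, cons(0, a))))), cons(cons(a, e), cons(e, f(cons(cons(a, a), 0), a))))  →  cons(f(cons(a, a), cons(e, cons(cons(e, e), g(a, cons(0, a))))), cons(cons(a, e), cons(e, f(cons(cons(a, a), 0), a))))   [R8 at 1.1]
2. cons(f(cons(a, a), cons(e, cons(cons(e, e), g(a, cons(0, a))))), cons(cons(a, e), cons(e, f(cons(cons(a, a), 0), a))))  →  cons(a, cons(cons(a, e), cons(e, f(cons(cons(a, a), 0), a))))   [R6 at 1]
3. cons(a, cons(cons(a, e), cons(e, f(cons(cons(a, a), 0), a))))  →  cons(a, cons(cons(a, e), cons(e, 0)))   [R8 at 2.2.2]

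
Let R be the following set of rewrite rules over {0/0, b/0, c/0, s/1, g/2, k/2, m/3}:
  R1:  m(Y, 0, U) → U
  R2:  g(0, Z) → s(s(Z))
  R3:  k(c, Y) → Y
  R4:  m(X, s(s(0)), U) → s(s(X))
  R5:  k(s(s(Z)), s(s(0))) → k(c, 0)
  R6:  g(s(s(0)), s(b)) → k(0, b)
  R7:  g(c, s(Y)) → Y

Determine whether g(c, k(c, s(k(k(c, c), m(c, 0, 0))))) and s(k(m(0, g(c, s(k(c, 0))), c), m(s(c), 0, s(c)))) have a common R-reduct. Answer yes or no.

no — NF(t₁) = 0, NF(t₂) = s(s(c))

Reduce t₁ = g(c, k(c, s(k(k(c, c), m(c, 0, 0))))):
1. g(c, k(c, s(k(k(c, c), m(c, 0, 0)))))  →  g(c, s(k(k(c, c), m(c, 0, 0))))   [R3 at 2]
2. g(c, s(k(k(c, c), m(c, 0, 0))))  →  k(k(c, c), m(c, 0, 0))   [R7 at ε]
3. k(k(c, c), m(c, 0, 0))  →  k(c, m(c, 0, 0))   [R3 at 1]
4. k(c, m(c, 0, 0))  →  m(c, 0, 0)   [R3 at ε]
5. m(c, 0, 0)  →  0   [R1 at ε]

Reduce t₂ = s(k(m(0, g(c, s(k(c, 0))), c), m(s(c), 0, s(c)))):
1. s(k(m(0, g(c, s(k(c, 0))), c), m(s(c), 0, s(c))))  →  s(k(m(0, k(c, 0), c), m(s(c), 0, s(c))))   [R7 at 1.1.2]
2. s(k(m(0, k(c, 0), c), m(s(c), 0, s(c))))  →  s(k(m(0, 0, c), m(s(c), 0, s(c))))   [R3 at 1.1.2]
3. s(k(m(0, 0, c), m(s(c), 0, s(c))))  →  s(k(c, m(s(c), 0, s(c))))   [R1 at 1.1]
4. s(k(c, m(s(c), 0, s(c))))  →  s(m(s(c), 0, s(c)))   [R3 at 1]
5. s(m(s(c), 0, s(c)))  →  s(s(c))   [R1 at 1]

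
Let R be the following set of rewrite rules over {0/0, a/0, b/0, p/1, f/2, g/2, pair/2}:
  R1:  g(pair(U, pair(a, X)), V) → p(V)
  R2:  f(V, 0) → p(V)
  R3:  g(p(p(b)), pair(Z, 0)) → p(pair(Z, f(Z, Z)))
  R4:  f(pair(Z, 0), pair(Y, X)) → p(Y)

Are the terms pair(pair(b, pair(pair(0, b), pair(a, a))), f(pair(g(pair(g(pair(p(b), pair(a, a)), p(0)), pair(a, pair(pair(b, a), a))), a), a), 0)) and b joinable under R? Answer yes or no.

Reduce t₁ = pair(pair(b, pair(pair(0, b), pair(a, a))), f(pair(g(pair(g(pair(p(b), pair(a, a)), p(0)), pair(a, pair(pair(b, a), a))), a), a), 0)):
1. pair(pair(b, pair(pair(0, b), pair(a, a))), f(pair(g(pair(g(pair(p(b), pair(a, a)), p(0)), pair(a, pair(pair(b, a), a))), a), a), 0))  →  pair(pair(b, pair(pair(0, b), pair(a, a))), p(pair(g(pair(g(pair(p(b), pair(a, a)), p(0)), pair(a, pair(pair(b, a), a))), a), a)))   [R2 at 2]
2. pair(pair(b, pair(pair(0, b), pair(a, a))), p(pair(g(pair(g(pair(p(b), pair(a, a)), p(0)), pair(a, pair(pair(b, a), a))), a), a)))  →  pair(pair(b, pair(pair(0, b), pair(a, a))), p(pair(p(a), a)))   [R1 at 2.1.1]

Reduce t₂ = b:

no — NF(t₁) = pair(pair(b, pair(pair(0, b), pair(a, a))), p(pair(p(a), a))), NF(t₂) = b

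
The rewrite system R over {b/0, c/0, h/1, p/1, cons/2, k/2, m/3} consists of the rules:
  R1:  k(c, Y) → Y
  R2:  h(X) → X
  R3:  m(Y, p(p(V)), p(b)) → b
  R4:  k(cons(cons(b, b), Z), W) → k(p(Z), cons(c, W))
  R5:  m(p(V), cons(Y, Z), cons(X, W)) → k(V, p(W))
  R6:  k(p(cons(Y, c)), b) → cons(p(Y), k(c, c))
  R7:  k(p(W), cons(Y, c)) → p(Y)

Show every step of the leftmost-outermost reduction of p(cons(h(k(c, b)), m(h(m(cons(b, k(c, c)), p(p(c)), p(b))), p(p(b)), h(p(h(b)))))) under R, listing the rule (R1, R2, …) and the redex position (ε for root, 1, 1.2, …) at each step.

p(cons(b, b))

1. p(cons(h(k(c, b)), m(h(m(cons(b, k(c, c)), p(p(c)), p(b))), p(p(b)), h(p(h(b))))))  →  p(cons(k(c, b), m(h(m(cons(b, k(c, c)), p(p(c)), p(b))), p(p(b)), h(p(h(b))))))   [R2 at 1.1]
2. p(cons(k(c, b), m(h(m(cons(b, k(c, c)), p(p(c)), p(b))), p(p(b)), h(p(h(b))))))  →  p(cons(b, m(h(m(cons(b, k(c, c)), p(p(c)), p(b))), p(p(b)), h(p(h(b))))))   [R1 at 1.1]
3. p(cons(b, m(h(m(cons(b, k(c, c)), p(p(c)), p(b))), p(p(b)), h(p(h(b))))))  →  p(cons(b, m(m(cons(b, k(c, c)), p(p(c)), p(b)), p(p(b)), h(p(h(b))))))   [R2 at 1.2.1]
4. p(cons(b, m(m(cons(b, k(c, c)), p(p(c)), p(b)), p(p(b)), h(p(h(b))))))  →  p(cons(b, m(b, p(p(b)), h(p(h(b))))))   [R3 at 1.2.1]
5. p(cons(b, m(b, p(p(b)), h(p(h(b))))))  →  p(cons(b, m(b, p(p(b)), p(h(b)))))   [R2 at 1.2.3]
6. p(cons(b, m(b, p(p(b)), p(h(b)))))  →  p(cons(b, m(b, p(p(b)), p(b))))   [R2 at 1.2.3.1]
7. p(cons(b, m(b, p(p(b)), p(b))))  →  p(cons(b, b))   [R3 at 1.2]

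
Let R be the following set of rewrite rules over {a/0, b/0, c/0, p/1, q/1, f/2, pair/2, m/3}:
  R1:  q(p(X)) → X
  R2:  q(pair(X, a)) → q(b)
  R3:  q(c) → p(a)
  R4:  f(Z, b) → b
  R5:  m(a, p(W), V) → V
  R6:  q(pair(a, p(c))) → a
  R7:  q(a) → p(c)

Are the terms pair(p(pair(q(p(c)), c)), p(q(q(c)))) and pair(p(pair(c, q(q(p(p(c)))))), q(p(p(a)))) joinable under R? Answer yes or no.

yes — NF(t₁) = pair(p(pair(c, c)), p(a)), NF(t₂) = pair(p(pair(c, c)), p(a))

Reduce t₁ = pair(p(pair(q(p(c)), c)), p(q(q(c)))):
1. pair(p(pair(q(p(c)), c)), p(q(q(c))))  →  pair(p(pair(c, c)), p(q(q(c))))   [R1 at 1.1.1]
2. pair(p(pair(c, c)), p(q(q(c))))  →  pair(p(pair(c, c)), p(q(p(a))))   [R3 at 2.1.1]
3. pair(p(pair(c, c)), p(q(p(a))))  →  pair(p(pair(c, c)), p(a))   [R1 at 2.1]

Reduce t₂ = pair(p(pair(c, q(q(p(p(c)))))), q(p(p(a)))):
1. pair(p(pair(c, q(q(p(p(c)))))), q(p(p(a))))  →  pair(p(pair(c, q(p(c)))), q(p(p(a))))   [R1 at 1.1.2.1]
2. pair(p(pair(c, q(p(c)))), q(p(p(a))))  →  pair(p(pair(c, c)), q(p(p(a))))   [R1 at 1.1.2]
3. pair(p(pair(c, c)), q(p(p(a))))  →  pair(p(pair(c, c)), p(a))   [R1 at 2]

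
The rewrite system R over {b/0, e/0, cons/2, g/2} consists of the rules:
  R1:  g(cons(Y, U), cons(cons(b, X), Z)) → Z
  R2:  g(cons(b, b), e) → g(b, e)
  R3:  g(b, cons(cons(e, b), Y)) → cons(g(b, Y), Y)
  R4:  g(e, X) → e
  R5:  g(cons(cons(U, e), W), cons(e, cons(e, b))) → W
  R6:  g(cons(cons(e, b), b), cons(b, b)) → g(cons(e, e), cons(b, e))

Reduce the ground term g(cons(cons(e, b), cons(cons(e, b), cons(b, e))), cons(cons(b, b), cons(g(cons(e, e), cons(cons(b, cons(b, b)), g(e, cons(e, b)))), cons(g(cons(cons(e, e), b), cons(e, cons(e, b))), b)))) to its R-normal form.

1. g(cons(cons(e, b), cons(cons(e, b), cons(b, e))), cons(cons(b, b), cons(g(cons(e, e), cons(cons(b, cons(b, b)), g(e, cons(e, b)))), cons(g(cons(cons(e, e), b), cons(e, cons(e, b))), b))))  →  cons(g(cons(e, e), cons(cons(b, cons(b, b)), g(e, cons(e, b)))), cons(g(cons(cons(e, e), b), cons(e, cons(e, b))), b))   [R1 at ε]
2. cons(g(cons(e, e), cons(cons(b, cons(b, b)), g(e, cons(e, b)))), cons(g(cons(cons(e, e), b), cons(e, cons(e, b))), b))  →  cons(g(e, cons(e, b)), cons(g(cons(cons(e, e), b), cons(e, cons(e, b))), b))   [R1 at 1]
3. cons(g(e, cons(e, b)), cons(g(cons(cons(e, e), b), cons(e, cons(e, b))), b))  →  cons(e, cons(g(cons(cons(e, e), b), cons(e, cons(e, b))), b))   [R4 at 1]
4. cons(e, cons(g(cons(cons(e, e), b), cons(e, cons(e, b))), b))  →  cons(e, cons(b, b))   [R5 at 2.1]

cons(e, cons(b, b))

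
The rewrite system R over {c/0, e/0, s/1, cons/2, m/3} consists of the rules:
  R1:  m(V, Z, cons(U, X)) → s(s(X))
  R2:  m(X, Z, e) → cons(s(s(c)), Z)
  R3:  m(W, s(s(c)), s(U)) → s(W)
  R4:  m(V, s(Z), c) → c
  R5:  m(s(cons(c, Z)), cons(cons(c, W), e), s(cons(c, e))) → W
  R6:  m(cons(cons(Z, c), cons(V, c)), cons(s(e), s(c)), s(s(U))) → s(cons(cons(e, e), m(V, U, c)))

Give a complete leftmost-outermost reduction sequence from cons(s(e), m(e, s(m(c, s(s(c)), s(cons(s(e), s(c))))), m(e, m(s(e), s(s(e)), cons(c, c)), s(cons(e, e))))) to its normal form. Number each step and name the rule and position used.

cons(s(e), s(e))

1. cons(s(e), m(e, s(m(c, s(s(c)), s(cons(s(e), s(c))))), m(e, m(s(e), s(s(e)), cons(c, c)), s(cons(e, e)))))  →  cons(s(e), m(e, s(s(c)), m(e, m(s(e), s(s(e)), cons(c, c)), s(cons(e, e)))))   [R3 at 2.2.1]
2. cons(s(e), m(e, s(s(c)), m(e, m(s(e), s(s(e)), cons(c, c)), s(cons(e, e)))))  →  cons(s(e), m(e, s(s(c)), m(e, s(s(c)), s(cons(e, e)))))   [R1 at 2.3.2]
3. cons(s(e), m(e, s(s(c)), m(e, s(s(c)), s(cons(e, e)))))  →  cons(s(e), m(e, s(s(c)), s(e)))   [R3 at 2.3]
4. cons(s(e), m(e, s(s(c)), s(e)))  →  cons(s(e), s(e))   [R3 at 2]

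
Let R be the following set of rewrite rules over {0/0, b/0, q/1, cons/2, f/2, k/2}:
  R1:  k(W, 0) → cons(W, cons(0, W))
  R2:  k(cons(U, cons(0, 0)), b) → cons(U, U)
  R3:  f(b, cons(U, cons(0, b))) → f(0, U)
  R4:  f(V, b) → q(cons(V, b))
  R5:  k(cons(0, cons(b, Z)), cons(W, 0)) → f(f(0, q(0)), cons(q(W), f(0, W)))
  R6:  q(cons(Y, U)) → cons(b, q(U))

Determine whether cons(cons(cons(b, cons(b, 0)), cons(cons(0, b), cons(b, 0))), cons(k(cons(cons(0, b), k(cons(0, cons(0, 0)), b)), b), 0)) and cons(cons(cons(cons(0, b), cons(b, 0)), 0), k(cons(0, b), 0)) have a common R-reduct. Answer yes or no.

no — NF(t₁) = cons(cons(cons(b, cons(b, 0)), cons(cons(0, b), cons(b, 0))), cons(cons(cons(0, b), cons(0, b)), 0)), NF(t₂) = cons(cons(cons(cons(0, b), cons(b, 0)), 0), cons(cons(0, b), cons(0, cons(0, b))))

Reduce t₁ = cons(cons(cons(b, cons(b, 0)), cons(cons(0, b), cons(b, 0))), cons(k(cons(cons(0, b), k(cons(0, cons(0, 0)), b)), b), 0)):
1. cons(cons(cons(b, cons(b, 0)), cons(cons(0, b), cons(b, 0))), cons(k(cons(cons(0, b), k(cons(0, cons(0, 0)), b)), b), 0))  →  cons(cons(cons(b, cons(b, 0)), cons(cons(0, b), cons(b, 0))), cons(k(cons(cons(0, b), cons(0, 0)), b), 0))   [R2 at 2.1.1.2]
2. cons(cons(cons(b, cons(b, 0)), cons(cons(0, b), cons(b, 0))), cons(k(cons(cons(0, b), cons(0, 0)), b), 0))  →  cons(cons(cons(b, cons(b, 0)), cons(cons(0, b), cons(b, 0))), cons(cons(cons(0, b), cons(0, b)), 0))   [R2 at 2.1]

Reduce t₂ = cons(cons(cons(cons(0, b), cons(b, 0)), 0), k(cons(0, b), 0)):
1. cons(cons(cons(cons(0, b), cons(b, 0)), 0), k(cons(0, b), 0))  →  cons(cons(cons(cons(0, b), cons(b, 0)), 0), cons(cons(0, b), cons(0, cons(0, b))))   [R1 at 2]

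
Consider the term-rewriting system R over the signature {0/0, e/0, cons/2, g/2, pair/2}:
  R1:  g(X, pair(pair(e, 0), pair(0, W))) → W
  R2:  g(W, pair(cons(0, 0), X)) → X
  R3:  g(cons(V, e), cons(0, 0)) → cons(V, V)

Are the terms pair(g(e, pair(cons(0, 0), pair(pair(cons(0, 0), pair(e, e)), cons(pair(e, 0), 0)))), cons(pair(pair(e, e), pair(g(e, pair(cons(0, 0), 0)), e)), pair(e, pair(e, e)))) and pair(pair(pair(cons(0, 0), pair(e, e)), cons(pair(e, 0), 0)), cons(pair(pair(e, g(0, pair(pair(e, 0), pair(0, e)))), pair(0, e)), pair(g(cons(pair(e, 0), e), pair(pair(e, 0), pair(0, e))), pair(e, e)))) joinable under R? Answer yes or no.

Reduce t₁ = pair(g(e, pair(cons(0, 0), pair(pair(cons(0, 0), pair(e, e)), cons(pair(e, 0), 0)))), cons(pair(pair(e, e), pair(g(e, pair(cons(0, 0), 0)), e)), pair(e, pair(e, e)))):
1. pair(g(e, pair(cons(0, 0), pair(pair(cons(0, 0), pair(e, e)), cons(pair(e, 0), 0)))), cons(pair(pair(e, e), pair(g(e, pair(cons(0, 0), 0)), e)), pair(e, pair(e, e))))  →  pair(pair(pair(cons(0, 0), pair(e, e)), cons(pair(e, 0), 0)), cons(pair(pair(e, e), pair(g(e, pair(cons(0, 0), 0)), e)), pair(e, pair(e, e))))   [R2 at 1]
2. pair(pair(pair(cons(0, 0), pair(e, e)), cons(pair(e, 0), 0)), cons(pair(pair(e, e), pair(g(e, pair(cons(0, 0), 0)), e)), pair(e, pair(e, e))))  →  pair(pair(pair(cons(0, 0), pair(e, e)), cons(pair(e, 0), 0)), cons(pair(pair(e, e), pair(0, e)), pair(e, pair(e, e))))   [R2 at 2.1.2.1]

Reduce t₂ = pair(pair(pair(cons(0, 0), pair(e, e)), cons(pair(e, 0), 0)), cons(pair(pair(e, g(0, pair(pair(e, 0), pair(0, e)))), pair(0, e)), pair(g(cons(pair(e, 0), e), pair(pair(e, 0), pair(0, e))), pair(e, e)))):
1. pair(pair(pair(cons(0, 0), pair(e, e)), cons(pair(e, 0), 0)), cons(pair(pair(e, g(0, pair(pair(e, 0), pair(0, e)))), pair(0, e)), pair(g(cons(pair(e, 0), e), pair(pair(e, 0), pair(0, e))), pair(e, e))))  →  pair(pair(pair(cons(0, 0), pair(e, e)), cons(pair(e, 0), 0)), cons(pair(pair(e, e), pair(0, e)), pair(g(cons(pair(e, 0), e), pair(pair(e, 0), pair(0, e))), pair(e, e))))   [R1 at 2.1.1.2]
2. pair(pair(pair(cons(0, 0), pair(e, e)), cons(pair(e, 0), 0)), cons(pair(pair(e, e), pair(0, e)), pair(g(cons(pair(e, 0), e), pair(pair(e, 0), pair(0, e))), pair(e, e))))  →  pair(pair(pair(cons(0, 0), pair(e, e)), cons(pair(e, 0), 0)), cons(pair(pair(e, e), pair(0, e)), pair(e, pair(e, e))))   [R1 at 2.2.1]

yes — NF(t₁) = pair(pair(pair(cons(0, 0), pair(e, e)), cons(pair(e, 0), 0)), cons(pair(pair(e, e), pair(0, e)), pair(e, pair(e, e)))), NF(t₂) = pair(pair(pair(cons(0, 0), pair(e, e)), cons(pair(e, 0), 0)), cons(pair(pair(e, e), pair(0, e)), pair(e, pair(e, e))))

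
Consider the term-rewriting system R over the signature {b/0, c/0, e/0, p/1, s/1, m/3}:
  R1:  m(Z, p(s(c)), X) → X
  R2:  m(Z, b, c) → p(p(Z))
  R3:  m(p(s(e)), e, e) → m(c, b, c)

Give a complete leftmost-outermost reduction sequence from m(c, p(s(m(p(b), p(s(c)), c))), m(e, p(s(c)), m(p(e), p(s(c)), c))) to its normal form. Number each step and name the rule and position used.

1. m(c, p(s(m(p(b), p(s(c)), c))), m(e, p(s(c)), m(p(e), p(s(c)), c)))  →  m(c, p(s(c)), m(e, p(s(c)), m(p(e), p(s(c)), c)))   [R1 at 2.1.1]
2. m(c, p(s(c)), m(e, p(s(c)), m(p(e), p(s(c)), c)))  →  m(e, p(s(c)), m(p(e), p(s(c)), c))   [R1 at ε]
3. m(e, p(s(c)), m(p(e), p(s(c)), c))  →  m(p(e), p(s(c)), c)   [R1 at ε]
4. m(p(e), p(s(c)), c)  →  c   [R1 at ε]

c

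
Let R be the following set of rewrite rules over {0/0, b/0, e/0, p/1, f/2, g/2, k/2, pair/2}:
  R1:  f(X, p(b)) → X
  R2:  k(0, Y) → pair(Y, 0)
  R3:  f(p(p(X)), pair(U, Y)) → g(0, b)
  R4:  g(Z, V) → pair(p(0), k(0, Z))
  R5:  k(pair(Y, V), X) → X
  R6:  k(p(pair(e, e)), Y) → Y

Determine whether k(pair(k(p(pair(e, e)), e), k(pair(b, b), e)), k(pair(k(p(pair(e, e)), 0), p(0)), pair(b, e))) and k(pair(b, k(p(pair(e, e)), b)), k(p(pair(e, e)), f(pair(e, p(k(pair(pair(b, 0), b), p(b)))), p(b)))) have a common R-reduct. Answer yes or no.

Reduce t₁ = k(pair(k(p(pair(e, e)), e), k(pair(b, b), e)), k(pair(k(p(pair(e, e)), 0), p(0)), pair(b, e))):
1. k(pair(k(p(pair(e, e)), e), k(pair(b, b), e)), k(pair(k(p(pair(e, e)), 0), p(0)), pair(b, e)))  →  k(pair(k(p(pair(e, e)), 0), p(0)), pair(b, e))   [R5 at ε]
2. k(pair(k(p(pair(e, e)), 0), p(0)), pair(b, e))  →  pair(b, e)   [R5 at ε]

Reduce t₂ = k(pair(b, k(p(pair(e, e)), b)), k(p(pair(e, e)), f(pair(e, p(k(pair(pair(b, 0), b), p(b)))), p(b)))):
1. k(pair(b, k(p(pair(e, e)), b)), k(p(pair(e, e)), f(pair(e, p(k(pair(pair(b, 0), b), p(b)))), p(b))))  →  k(p(pair(e, e)), f(pair(e, p(k(pair(pair(b, 0), b), p(b)))), p(b)))   [R5 at ε]
2. k(p(pair(e, e)), f(pair(e, p(k(pair(pair(b, 0), b), p(b)))), p(b)))  →  f(pair(e, p(k(pair(pair(b, 0), b), p(b)))), p(b))   [R6 at ε]
3. f(pair(e, p(k(pair(pair(b, 0), b), p(b)))), p(b))  →  pair(e, p(k(pair(pair(b, 0), b), p(b))))   [R1 at ε]
4. pair(e, p(k(pair(pair(b, 0), b), p(b))))  →  pair(e, p(p(b)))   [R5 at 2.1]

no — NF(t₁) = pair(b, e), NF(t₂) = pair(e, p(p(b)))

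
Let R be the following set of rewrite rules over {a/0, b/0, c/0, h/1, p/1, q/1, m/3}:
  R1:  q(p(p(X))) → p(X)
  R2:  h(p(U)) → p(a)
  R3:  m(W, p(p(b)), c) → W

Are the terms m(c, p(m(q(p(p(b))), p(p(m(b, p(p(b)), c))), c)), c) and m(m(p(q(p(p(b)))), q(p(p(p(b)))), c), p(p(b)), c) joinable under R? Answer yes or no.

no — NF(t₁) = c, NF(t₂) = p(p(b))

Reduce t₁ = m(c, p(m(q(p(p(b))), p(p(m(b, p(p(b)), c))), c)), c):
1. m(c, p(m(q(p(p(b))), p(p(m(b, p(p(b)), c))), c)), c)  →  m(c, p(m(p(b), p(p(m(b, p(p(b)), c))), c)), c)   [R1 at 2.1.1]
2. m(c, p(m(p(b), p(p(m(b, p(p(b)), c))), c)), c)  →  m(c, p(m(p(b), p(p(b)), c)), c)   [R3 at 2.1.2.1.1]
3. m(c, p(m(p(b), p(p(b)), c)), c)  →  m(c, p(p(b)), c)   [R3 at 2.1]
4. m(c, p(p(b)), c)  →  c   [R3 at ε]

Reduce t₂ = m(m(p(q(p(p(b)))), q(p(p(p(b)))), c), p(p(b)), c):
1. m(m(p(q(p(p(b)))), q(p(p(p(b)))), c), p(p(b)), c)  →  m(p(q(p(p(b)))), q(p(p(p(b)))), c)   [R3 at ε]
2. m(p(q(p(p(b)))), q(p(p(p(b)))), c)  →  m(p(p(b)), q(p(p(p(b)))), c)   [R1 at 1.1]
3. m(p(p(b)), q(p(p(p(b)))), c)  →  m(p(p(b)), p(p(b)), c)   [R1 at 2]
4. m(p(p(b)), p(p(b)), c)  →  p(p(b))   [R3 at ε]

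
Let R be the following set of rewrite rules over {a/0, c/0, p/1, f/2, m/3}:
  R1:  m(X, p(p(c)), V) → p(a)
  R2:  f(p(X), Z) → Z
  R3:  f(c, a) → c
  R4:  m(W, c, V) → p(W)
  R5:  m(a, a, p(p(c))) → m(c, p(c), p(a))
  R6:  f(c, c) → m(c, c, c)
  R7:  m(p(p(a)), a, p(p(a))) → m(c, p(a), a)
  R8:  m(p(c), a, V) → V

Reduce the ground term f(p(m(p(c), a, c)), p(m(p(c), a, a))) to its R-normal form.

1. f(p(m(p(c), a, c)), p(m(p(c), a, a)))  →  p(m(p(c), a, a))   [R2 at ε]
2. p(m(p(c), a, a))  →  p(a)   [R8 at 1]

p(a)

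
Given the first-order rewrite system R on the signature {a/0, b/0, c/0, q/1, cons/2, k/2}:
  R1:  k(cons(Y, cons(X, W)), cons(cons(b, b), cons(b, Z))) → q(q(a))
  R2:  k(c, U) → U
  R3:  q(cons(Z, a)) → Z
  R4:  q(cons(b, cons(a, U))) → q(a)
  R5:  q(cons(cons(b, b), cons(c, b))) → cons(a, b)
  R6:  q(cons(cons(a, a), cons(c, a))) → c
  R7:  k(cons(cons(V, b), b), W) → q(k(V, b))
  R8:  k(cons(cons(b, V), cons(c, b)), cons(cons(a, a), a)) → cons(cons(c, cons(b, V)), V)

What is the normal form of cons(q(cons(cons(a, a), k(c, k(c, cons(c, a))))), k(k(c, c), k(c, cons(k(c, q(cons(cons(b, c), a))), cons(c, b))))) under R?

1. cons(q(cons(cons(a, a), k(c, k(c, cons(c, a))))), k(k(c, c), k(c, cons(k(c, q(cons(cons(b, c), a))), cons(c, b)))))  →  cons(q(cons(cons(a, a), k(c, cons(c, a)))), k(k(c, c), k(c, cons(k(c, q(cons(cons(b, c), a))), cons(c, b)))))   [R2 at 1.1.2]
2. cons(q(cons(cons(a, a), k(c, cons(c, a)))), k(k(c, c), k(c, cons(k(c, q(cons(cons(b, c), a))), cons(c, b)))))  →  cons(q(cons(cons(a, a), cons(c, a))), k(k(c, c), k(c, cons(k(c, q(cons(cons(b, c), a))), cons(c, b)))))   [R2 at 1.1.2]
3. cons(q(cons(cons(a, a), cons(c, a))), k(k(c, c), k(c, cons(k(c, q(cons(cons(b, c), a))), cons(c, b)))))  →  cons(c, k(k(c, c), k(c, cons(k(c, q(cons(cons(b, c), a))), cons(c, b)))))   [R6 at 1]
4. cons(c, k(k(c, c), k(c, cons(k(c, q(cons(cons(b, c), a))), cons(c, b)))))  →  cons(c, k(c, k(c, cons(k(c, q(cons(cons(b, c), a))), cons(c, b)))))   [R2 at 2.1]
5. cons(c, k(c, k(c, cons(k(c, q(cons(cons(b, c), a))), cons(c, b)))))  →  cons(c, k(c, cons(k(c, q(cons(cons(b, c), a))), cons(c, b))))   [R2 at 2]
6. cons(c, k(c, cons(k(c, q(cons(cons(b, c), a))), cons(c, b))))  →  cons(c, cons(k(c, q(cons(cons(b, c), a))), cons(c, b)))   [R2 at 2]
7. cons(c, cons(k(c, q(cons(cons(b, c), a))), cons(c, b)))  →  cons(c, cons(q(cons(cons(b, c), a)), cons(c, b)))   [R2 at 2.1]
8. cons(c, cons(q(cons(cons(b, c), a)), cons(c, b)))  →  cons(c, cons(cons(b, c), cons(c, b)))   [R3 at 2.1]

cons(c, cons(cons(b, c), cons(c, b)))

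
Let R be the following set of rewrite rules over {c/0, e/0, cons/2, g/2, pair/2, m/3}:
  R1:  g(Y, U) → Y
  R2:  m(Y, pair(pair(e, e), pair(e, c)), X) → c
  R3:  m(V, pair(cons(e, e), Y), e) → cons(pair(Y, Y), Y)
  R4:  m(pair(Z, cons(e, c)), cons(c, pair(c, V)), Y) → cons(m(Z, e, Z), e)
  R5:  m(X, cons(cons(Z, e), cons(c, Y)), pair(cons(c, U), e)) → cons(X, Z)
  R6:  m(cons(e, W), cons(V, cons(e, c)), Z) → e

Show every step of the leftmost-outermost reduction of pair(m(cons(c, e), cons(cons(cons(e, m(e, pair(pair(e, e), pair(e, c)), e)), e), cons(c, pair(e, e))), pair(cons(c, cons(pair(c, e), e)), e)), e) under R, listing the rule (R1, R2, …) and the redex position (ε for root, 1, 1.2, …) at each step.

pair(cons(cons(c, e), cons(e, c)), e)

1. pair(m(cons(c, e), cons(cons(cons(e, m(e, pair(pair(e, e), pair(e, c)), e)), e), cons(c, pair(e, e))), pair(cons(c, cons(pair(c, e), e)), e)), e)  →  pair(cons(cons(c, e), cons(e, m(e, pair(pair(e, e), pair(e, c)), e))), e)   [R5 at 1]
2. pair(cons(cons(c, e), cons(e, m(e, pair(pair(e, e), pair(e, c)), e))), e)  →  pair(cons(cons(c, e), cons(e, c)), e)   [R2 at 1.2.2]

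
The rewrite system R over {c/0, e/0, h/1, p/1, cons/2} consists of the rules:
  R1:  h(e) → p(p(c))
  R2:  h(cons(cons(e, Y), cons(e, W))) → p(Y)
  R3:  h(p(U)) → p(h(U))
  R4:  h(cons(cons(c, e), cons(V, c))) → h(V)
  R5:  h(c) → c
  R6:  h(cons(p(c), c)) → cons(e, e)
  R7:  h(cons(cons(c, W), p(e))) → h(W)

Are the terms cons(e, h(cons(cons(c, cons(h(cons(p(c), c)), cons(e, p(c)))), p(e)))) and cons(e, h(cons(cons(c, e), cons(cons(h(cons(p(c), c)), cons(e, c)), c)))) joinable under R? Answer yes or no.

Reduce t₁ = cons(e, h(cons(cons(c, cons(h(cons(p(c), c)), cons(e, p(c)))), p(e)))):
1. cons(e, h(cons(cons(c, cons(h(cons(p(c), c)), cons(e, p(c)))), p(e))))  →  cons(e, h(cons(h(cons(p(c), c)), cons(e, p(c)))))   [R7 at 2]
2. cons(e, h(cons(h(cons(p(c), c)), cons(e, p(c)))))  →  cons(e, h(cons(cons(e, e), cons(e, p(c)))))   [R6 at 2.1.1]
3. cons(e, h(cons(cons(e, e), cons(e, p(c)))))  →  cons(e, p(e))   [R2 at 2]

Reduce t₂ = cons(e, h(cons(cons(c, e), cons(cons(h(cons(p(c), c)), cons(e, c)), c)))):
1. cons(e, h(cons(cons(c, e), cons(cons(h(cons(p(c), c)), cons(e, c)), c))))  →  cons(e, h(cons(h(cons(p(c), c)), cons(e, c))))   [R4 at 2]
2. cons(e, h(cons(h(cons(p(c), c)), cons(e, c))))  →  cons(e, h(cons(cons(e, e), cons(e, c))))   [R6 at 2.1.1]
3. cons(e, h(cons(cons(e, e), cons(e, c))))  →  cons(e, p(e))   [R2 at 2]

yes — NF(t₁) = cons(e, p(e)), NF(t₂) = cons(e, p(e))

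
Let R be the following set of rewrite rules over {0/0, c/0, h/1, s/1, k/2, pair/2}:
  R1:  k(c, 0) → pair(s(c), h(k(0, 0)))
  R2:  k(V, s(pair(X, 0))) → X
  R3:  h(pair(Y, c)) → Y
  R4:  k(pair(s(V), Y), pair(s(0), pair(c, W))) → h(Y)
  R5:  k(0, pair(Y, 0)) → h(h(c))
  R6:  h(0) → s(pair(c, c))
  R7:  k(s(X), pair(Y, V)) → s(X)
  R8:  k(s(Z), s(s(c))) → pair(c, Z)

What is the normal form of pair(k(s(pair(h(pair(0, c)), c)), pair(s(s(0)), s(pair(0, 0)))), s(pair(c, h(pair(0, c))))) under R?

1. pair(k(s(pair(h(pair(0, c)), c)), pair(s(s(0)), s(pair(0, 0)))), s(pair(c, h(pair(0, c)))))  →  pair(s(pair(h(pair(0, c)), c)), s(pair(c, h(pair(0, c)))))   [R7 at 1]
2. pair(s(pair(h(pair(0, c)), c)), s(pair(c, h(pair(0, c)))))  →  pair(s(pair(0, c)), s(pair(c, h(pair(0, c)))))   [R3 at 1.1.1]
3. pair(s(pair(0, c)), s(pair(c, h(pair(0, c)))))  →  pair(s(pair(0, c)), s(pair(c, 0)))   [R3 at 2.1.2]

pair(s(pair(0, c)), s(pair(c, 0)))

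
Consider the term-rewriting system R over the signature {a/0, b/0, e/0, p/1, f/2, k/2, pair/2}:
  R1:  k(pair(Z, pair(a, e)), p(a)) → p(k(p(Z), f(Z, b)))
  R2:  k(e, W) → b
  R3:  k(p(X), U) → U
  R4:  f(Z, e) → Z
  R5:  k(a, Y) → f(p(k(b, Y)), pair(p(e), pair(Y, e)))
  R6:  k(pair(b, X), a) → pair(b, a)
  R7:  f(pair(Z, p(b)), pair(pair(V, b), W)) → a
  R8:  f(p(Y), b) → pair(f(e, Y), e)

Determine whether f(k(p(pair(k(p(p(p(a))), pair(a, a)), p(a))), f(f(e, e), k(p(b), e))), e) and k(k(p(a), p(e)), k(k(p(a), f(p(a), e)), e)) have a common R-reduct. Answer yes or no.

Reduce t₁ = f(k(p(pair(k(p(p(p(a))), pair(a, a)), p(a))), f(f(e, e), k(p(b), e))), e):
1. f(k(p(pair(k(p(p(p(a))), pair(a, a)), p(a))), f(f(e, e), k(p(b), e))), e)  →  k(p(pair(k(p(p(p(a))), pair(a, a)), p(a))), f(f(e, e), k(p(b), e)))   [R4 at ε]
2. k(p(pair(k(p(p(p(a))), pair(a, a)), p(a))), f(f(e, e), k(p(b), e)))  →  f(f(e, e), k(p(b), e))   [R3 at ε]
3. f(f(e, e), k(p(b), e))  →  f(e, k(p(b), e))   [R4 at 1]
4. f(e, k(p(b), e))  →  f(e, e)   [R3 at 2]
5. f(e, e)  →  e   [R4 at ε]

Reduce t₂ = k(k(p(a), p(e)), k(k(p(a), f(p(a), e)), e)):
1. k(k(p(a), p(e)), k(k(p(a), f(p(a), e)), e))  →  k(p(e), k(k(p(a), f(p(a), e)), e))   [R3 at 1]
2. k(p(e), k(k(p(a), f(p(a), e)), e))  →  k(k(p(a), f(p(a), e)), e)   [R3 at ε]
3. k(k(p(a), f(p(a), e)), e)  →  k(f(p(a), e), e)   [R3 at 1]
4. k(f(p(a), e), e)  →  k(p(a), e)   [R4 at 1]
5. k(p(a), e)  →  e   [R3 at ε]

yes — NF(t₁) = e, NF(t₂) = e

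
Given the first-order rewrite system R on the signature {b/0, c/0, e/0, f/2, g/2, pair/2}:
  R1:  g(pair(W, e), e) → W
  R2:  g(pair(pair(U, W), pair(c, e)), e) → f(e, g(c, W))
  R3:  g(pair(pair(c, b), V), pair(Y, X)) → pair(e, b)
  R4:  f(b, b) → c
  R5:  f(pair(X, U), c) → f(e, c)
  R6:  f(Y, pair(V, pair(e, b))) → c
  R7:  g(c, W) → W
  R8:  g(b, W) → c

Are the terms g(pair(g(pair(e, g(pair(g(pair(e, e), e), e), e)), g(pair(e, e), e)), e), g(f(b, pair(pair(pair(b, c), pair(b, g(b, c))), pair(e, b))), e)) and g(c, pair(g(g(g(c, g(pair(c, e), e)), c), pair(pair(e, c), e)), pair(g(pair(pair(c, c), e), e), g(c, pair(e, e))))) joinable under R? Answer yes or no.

Reduce t₁ = g(pair(g(pair(e, g(pair(g(pair(e, e), e), e), e)), g(pair(e, e), e)), e), g(f(b, pair(pair(pair(b, c), pair(b, g(b, c))), pair(e, b))), e)):
1. g(pair(g(pair(e, g(pair(g(pair(e, e), e), e), e)), g(pair(e, e), e)), e), g(f(b, pair(pair(pair(b, c), pair(b, g(b, c))), pair(e, b))), e))  →  g(pair(g(pair(e, g(pair(e, e), e)), g(pair(e, e), e)), e), g(f(b, pair(pair(pair(b, c), pair(b, g(b, c))), pair(e, b))), e))   [R1 at 1.1.1.2]
2. g(pair(g(pair(e, g(pair(e, e), e)), g(pair(e, e), e)), e), g(f(b, pair(pair(pair(b, c), pair(b, g(b, c))), pair(e, b))), e))  →  g(pair(g(pair(e, e), g(pair(e, e), e)), e), g(f(b, pair(pair(pair(b, c), pair(b, g(b, c))), pair(e, b))), e))   [R1 at 1.1.1.2]
3. g(pair(g(pair(e, e), g(pair(e, e), e)), e), g(f(b, pair(pair(pair(b, c), pair(b, g(b, c))), pair(e, b))), e))  →  g(pair(g(pair(e, e), e), e), g(f(b, pair(pair(pair(b, c), pair(b, g(b, c))), pair(e, b))), e))   [R1 at 1.1.2]
4. g(pair(g(pair(e, e), e), e), g(f(b, pair(pair(pair(b, c), pair(b, g(b, c))), pair(e, b))), e))  →  g(pair(e, e), g(f(b, pair(pair(pair(b, c), pair(b, g(b, c))), pair(e, b))), e))   [R1 at 1.1]
5. g(pair(e, e), g(f(b, pair(pair(pair(b, c), pair(b, g(b, c))), pair(e, b))), e))  →  g(pair(e, e), g(c, e))   [R6 at 2.1]
6. g(pair(e, e), g(c, e))  →  g(pair(e, e), e)   [R7 at 2]
7. g(pair(e, e), e)  →  e   [R1 at ε]

Reduce t₂ = g(c, pair(g(g(g(c, g(pair(c, e), e)), c), pair(pair(e, c), e)), pair(g(pair(pair(c, c), e), e), g(c, pair(e, e))))):
1. g(c, pair(g(g(g(c, g(pair(c, e), e)), c), pair(pair(e, c), e)), pair(g(pair(pair(c, c), e), e), g(c, pair(e, e)))))  →  pair(g(g(g(c, g(pair(c, e), e)), c), pair(pair(e, c), e)), pair(g(pair(pair(c, c), e), e), g(c, pair(e, e))))   [R7 at ε]
2. pair(g(g(g(c, g(pair(c, e), e)), c), pair(pair(e, c), e)), pair(g(pair(pair(c, c), e), e), g(c, pair(e, e))))  →  pair(g(g(g(pair(c, e), e), c), pair(pair(e, c), e)), pair(g(pair(pair(c, c), e), e), g(c, pair(e, e))))   [R7 at 1.1.1]
3. pair(g(g(g(pair(c, e), e), c), pair(pair(e, c), e)), pair(g(pair(pair(c, c), e), e), g(c, pair(e, e))))  →  pair(g(g(c, c), pair(pair(e, c), e)), pair(g(pair(pair(c, c), e), e), g(c, pair(e, e))))   [R1 at 1.1.1]
4. pair(g(g(c, c), pair(pair(e, c), e)), pair(g(pair(pair(c, c), e), e), g(c, pair(e, e))))  →  pair(g(c, pair(pair(e, c), e)), pair(g(pair(pair(c, c), e), e), g(c, pair(e, e))))   [R7 at 1.1]
5. pair(g(c, pair(pair(e, c), e)), pair(g(pair(pair(c, c), e), e), g(c, pair(e, e))))  →  pair(pair(pair(e, c), e), pair(g(pair(pair(c, c), e), e), g(c, pair(e, e))))   [R7 at 1]
6. pair(pair(pair(e, c), e), pair(g(pair(pair(c, c), e), e), g(c, pair(e, e))))  →  pair(pair(pair(e, c), e), pair(pair(c, c), g(c, pair(e, e))))   [R1 at 2.1]
7. pair(pair(pair(e, c), e), pair(pair(c, c), g(c, pair(e, e))))  →  pair(pair(pair(e, c), e), pair(pair(c, c), pair(e, e)))   [R7 at 2.2]

no — NF(t₁) = e, NF(t₂) = pair(pair(pair(e, c), e), pair(pair(c, c), pair(e, e)))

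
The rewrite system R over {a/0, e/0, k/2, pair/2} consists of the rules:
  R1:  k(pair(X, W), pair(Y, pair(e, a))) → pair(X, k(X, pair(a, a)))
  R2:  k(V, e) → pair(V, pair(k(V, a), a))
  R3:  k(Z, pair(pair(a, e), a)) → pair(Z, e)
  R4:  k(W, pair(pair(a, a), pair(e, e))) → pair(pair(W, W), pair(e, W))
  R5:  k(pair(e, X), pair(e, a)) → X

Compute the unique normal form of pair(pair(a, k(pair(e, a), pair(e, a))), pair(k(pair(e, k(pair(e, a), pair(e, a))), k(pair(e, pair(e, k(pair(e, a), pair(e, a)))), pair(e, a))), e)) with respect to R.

pair(pair(a, a), pair(a, e))

1. pair(pair(a, k(pair(e, a), pair(e, a))), pair(k(pair(e, k(pair(e, a), pair(e, a))), k(pair(e, pair(e, k(pair(e, a), pair(e, a)))), pair(e, a))), e))  →  pair(pair(a, a), pair(k(pair(e, k(pair(e, a), pair(e, a))), k(pair(e, pair(e, k(pair(e, a), pair(e, a)))), pair(e, a))), e))   [R5 at 1.2]
2. pair(pair(a, a), pair(k(pair(e, k(pair(e, a), pair(e, a))), k(pair(e, pair(e, k(pair(e, a), pair(e, a)))), pair(e, a))), e))  →  pair(pair(a, a), pair(k(pair(e, a), k(pair(e, pair(e, k(pair(e, a), pair(e, a)))), pair(e, a))), e))   [R5 at 2.1.1.2]
3. pair(pair(a, a), pair(k(pair(e, a), k(pair(e, pair(e, k(pair(e, a), pair(e, a)))), pair(e, a))), e))  →  pair(pair(a, a), pair(k(pair(e, a), pair(e, k(pair(e, a), pair(e, a)))), e))   [R5 at 2.1.2]
4. pair(pair(a, a), pair(k(pair(e, a), pair(e, k(pair(e, a), pair(e, a)))), e))  →  pair(pair(a, a), pair(k(pair(e, a), pair(e, a)), e))   [R5 at 2.1.2.2]
5. pair(pair(a, a), pair(k(pair(e, a), pair(e, a)), e))  →  pair(pair(a, a), pair(a, e))   [R5 at 2.1]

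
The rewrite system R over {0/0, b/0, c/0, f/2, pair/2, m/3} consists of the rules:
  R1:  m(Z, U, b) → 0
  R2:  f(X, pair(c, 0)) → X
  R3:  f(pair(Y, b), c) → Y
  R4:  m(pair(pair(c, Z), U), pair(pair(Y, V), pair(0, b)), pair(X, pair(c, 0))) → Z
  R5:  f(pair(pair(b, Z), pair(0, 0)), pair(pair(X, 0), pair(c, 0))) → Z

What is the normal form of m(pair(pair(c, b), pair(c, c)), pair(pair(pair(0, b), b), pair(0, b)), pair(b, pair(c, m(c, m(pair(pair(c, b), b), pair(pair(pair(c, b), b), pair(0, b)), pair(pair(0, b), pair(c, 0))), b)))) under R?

1. m(pair(pair(c, b), pair(c, c)), pair(pair(pair(0, b), b), pair(0, b)), pair(b, pair(c, m(c, m(pair(pair(c, b), b), pair(pair(pair(c, b), b), pair(0, b)), pair(pair(0, b), pair(c, 0))), b))))  →  m(pair(pair(c, b), pair(c, c)), pair(pair(pair(0, b), b), pair(0, b)), pair(b, pair(c, 0)))   [R1 at 3.2.2]
2. m(pair(pair(c, b), pair(c, c)), pair(pair(pair(0, b), b), pair(0, b)), pair(b, pair(c, 0)))  →  b   [R4 at ε]

b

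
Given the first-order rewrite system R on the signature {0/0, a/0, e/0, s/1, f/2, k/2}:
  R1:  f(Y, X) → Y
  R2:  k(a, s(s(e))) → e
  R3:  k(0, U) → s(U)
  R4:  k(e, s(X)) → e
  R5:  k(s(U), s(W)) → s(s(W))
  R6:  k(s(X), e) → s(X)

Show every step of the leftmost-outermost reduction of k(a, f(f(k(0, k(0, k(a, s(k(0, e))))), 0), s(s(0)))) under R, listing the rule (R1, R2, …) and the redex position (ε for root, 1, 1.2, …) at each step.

1. k(a, f(f(k(0, k(0, k(a, s(k(0, e))))), 0), s(s(0))))  →  k(a, f(k(0, k(0, k(a, s(k(0, e))))), 0))   [R1 at 2]
2. k(a, f(k(0, k(0, k(a, s(k(0, e))))), 0))  →  k(a, k(0, k(0, k(a, s(k(0, e))))))   [R1 at 2]
3. k(a, k(0, k(0, k(a, s(k(0, e))))))  →  k(a, s(k(0, k(a, s(k(0, e))))))   [R3 at 2]
4. k(a, s(k(0, k(a, s(k(0, e))))))  →  k(a, s(s(k(a, s(k(0, e))))))   [R3 at 2.1]
5. k(a, s(s(k(a, s(k(0, e))))))  →  k(a, s(s(k(a, s(s(e))))))   [R3 at 2.1.1.2.1]
6. k(a, s(s(k(a, s(s(e))))))  →  k(a, s(s(e)))   [R2 at 2.1.1]
7. k(a, s(s(e)))  →  e   [R2 at ε]

e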